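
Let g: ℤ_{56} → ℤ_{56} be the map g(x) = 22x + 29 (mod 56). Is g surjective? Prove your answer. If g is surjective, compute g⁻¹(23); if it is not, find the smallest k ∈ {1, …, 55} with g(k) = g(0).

28

Since gcd(22, 56) = 2, we have 22x ≡ 0 (mod 2) for all x, so g(x) ≡ 1 (mod 2).
But 0 ≢ 1 (mod 2), so 0 ∈ ℤ_{56} has no preimage. Therefore g is not surjective.
Since g is not surjective, we find the least positive k with g(k) = g(0): this means 22k ≡ 0 (mod 56), i.e. 56 ∣ 22k. Since gcd(22, 56) = 2, dividing through by 2 this holds exactly when 28 ∣ 11k, and as gcd(11, 28) = 1, exactly when 28 ∣ k.
The smallest positive such k is 28.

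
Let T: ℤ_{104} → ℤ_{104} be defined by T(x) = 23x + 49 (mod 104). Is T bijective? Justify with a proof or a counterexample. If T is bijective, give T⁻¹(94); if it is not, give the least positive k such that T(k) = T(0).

By definition, T is injective when T(s) = T(t) forces s = t.
If T(s) = T(t), then 23s ≡ 23t (mod 104). Because gcd(23, 104) = 1, we may cancel 23 to get s ≡ t (mod 104).
We now compute 23⁻¹ mod 104 explicitly. Euclid's algorithm: 104 = 4·23 + 12, 23 = 1·12 + 11, 12 = 1·11 + 1; back-substituting gives 1 = 95·23 − 21·104, so 23⁻¹ ≡ 95 (mod 104).
Then y ↦ 95(y − 49) is a two-sided inverse to T, so every y ∈ ℤ_{104} has a preimage.
So T is bijective.
Since T is bijective, we compute T⁻¹(94): solve 23x + 49 ≡ 94 (mod 104), i.e. 23x ≡ 45 (mod 104).
Multiplying by 23⁻¹ = 95 gives x ≡ 95·45 = 4275 = 41·104 + 11 ≡ 11 (mod 104).
Check: T(11) = 23·11 + 49 = 302 = 2·104 + 94 ≡ 94 (mod 104).

11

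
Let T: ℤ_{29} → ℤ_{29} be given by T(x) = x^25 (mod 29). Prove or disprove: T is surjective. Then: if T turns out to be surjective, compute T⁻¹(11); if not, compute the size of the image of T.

Since 29 is prime, the nonzero elements of ℤ_{29} form a cyclic group of order 28.
As gcd(25, 28) = 1, raising to the 25th power is a bijection on this group: if s^25 ≡ t^25 then (st^{−1})^25 = 1, and the only element of order dividing gcd(25, 28) = 1 is 1, so s = t.
With T(0) = 0 this makes T injective on all of ℤ_{29}, hence bijective (finite equal-size domain and codomain). In particular T is surjective.
Since T is surjective, we find the preimage of 11. The inverse of x ↦ x^25 on (ℤ_{29})^× is x ↦ x^9, because 25·9 = 225 = 8·28 + 1 ≡ 1 (mod 28) and x^{28} = 1 for x ≠ 0 (Fermat). So T⁻¹(11) = 11^9 mod 29.
Repeated squaring mod 29: 11^1 ≡ 11, 11^2 ≡ 11² = 121 ≡ 5, 11^4 ≡ 5² = 25, 11^8 ≡ 25² = 625 ≡ 16. Since 9 = 8 + 1, 11^9 ≡ 16·11: 16·11 = 176 ≡ 2. So 11^9 ≡ 2 (mod 29).
Hence T⁻¹(11) = 2.

2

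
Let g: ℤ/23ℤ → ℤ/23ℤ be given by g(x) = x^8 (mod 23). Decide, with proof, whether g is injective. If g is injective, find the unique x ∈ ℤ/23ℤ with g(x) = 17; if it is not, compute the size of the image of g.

12

g(11): Repeated squaring mod 23: 11^1 ≡ 11, 11^2 ≡ 11² = 121 ≡ 6, 11^4 ≡ 6² = 36 ≡ 13, 11^8 ≡ 13² = 169 ≡ 8. So 11^8 ≡ 8 (mod 23).
g(12): Repeated squaring mod 23: 12^1 ≡ 12, 12^2 ≡ 12² = 144 ≡ 6, 12^4 ≡ 6² = 36 ≡ 13, 12^8 ≡ 13² = 169 ≡ 8. So 12^8 ≡ 8 (mod 23).
So g(11) = g(12) = 8 while 11 ≠ 12, thus g is not injective.
Since g is not injective, we determine |image(g)|. Computing x^8 mod 23 for each x (by repeated squaring, reducing mod 23 at every step), the values g(0), g(1), …, g(22) are: 0, 1, 3, 6, 9, 16, 18, 12, 4, 13, 2, 8, 8, 2, 13, 4, 12, 18, 16, 9, 6, 3, 1.
The distinct values are {0, 1, 2, 3, 4, 6, 8, 9, 12, 13, 16, 18}; there are 12 of them.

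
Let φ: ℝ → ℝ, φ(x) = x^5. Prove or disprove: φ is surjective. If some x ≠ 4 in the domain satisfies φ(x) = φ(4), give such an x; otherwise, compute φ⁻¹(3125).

5

For any y ∈ ℝ, x = y^{1/5} ∈ ℝ gives φ(x) = y, so φ is surjective.
Since x ↦ x^5 is strictly increasing on ℝ, it is injective there, so no x ≠ 4 in the domain has φ(x) = φ(4). We therefore compute φ⁻¹(3125) = 3125^{1/5} = 5 (indeed 5^5 = 3125).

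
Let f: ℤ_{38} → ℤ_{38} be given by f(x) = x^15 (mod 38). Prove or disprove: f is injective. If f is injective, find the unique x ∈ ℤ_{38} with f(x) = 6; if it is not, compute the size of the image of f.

f(4): Repeated squaring mod 38: 4^1 ≡ 4, 4^2 ≡ 4² = 16, 4^4 ≡ 16² = 256 ≡ 28, 4^8 ≡ 28² = 784 ≡ 24. Since 15 = 8 + 4 + 2 + 1, 4^15 ≡ 24·28·16·4: 24·28 = 672 ≡ 26, then 26·16 = 416 ≡ 36, then 36·4 = 144 ≡ 30. So 4^15 ≡ 30 (mod 38).
f(6): Repeated squaring mod 38: 6^1 ≡ 6, 6^2 ≡ 6² = 36, 6^4 ≡ 36² = 1296 ≡ 4, 6^8 ≡ 4² = 16. Since 15 = 8 + 4 + 2 + 1, 6^15 ≡ 16·4·36·6: 16·4 = 64 ≡ 26, then 26·36 = 936 ≡ 24, then 24·6 = 144 ≡ 30. So 6^15 ≡ 30 (mod 38).
So f(4) = f(6) = 30 while 4 ≠ 6, thus f is not injective.
Since f is not injective, we determine |image(f)|. Computing x^15 mod 38 for each x (by repeated squaring, reducing mod 38 at every step), the values f(0), f(1), …, f(37) are: 0, 1, 12, 31, 30, 7, 30, 1, 18, 11, 8, 1, 18, 27, 12, 27, 26, 7, 18, 19, 20, 31, 12, 11, 26, 11, 20, 37, 30, 27, 20, 37, 8, 31, 8, 7, 26, 37.
The distinct values are {0, 1, 7, 8, 11, 12, 18, 19, 20, 26, 27, 30, 31, 37}; there are 14 of them.

14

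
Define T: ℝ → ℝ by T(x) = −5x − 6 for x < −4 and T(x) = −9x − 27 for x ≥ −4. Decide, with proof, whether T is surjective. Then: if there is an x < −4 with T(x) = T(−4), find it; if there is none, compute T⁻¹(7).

Both pieces are strictly decreasing (slopes −5 and −9), so each is injective on its own interval.
The left piece maps (−∞, −4) onto (14, ∞); the right piece maps [−4, ∞) onto (−∞, 9].
The union (14, ∞) ∪ (−∞, 9] omits the interval between 14 and 9; in particular 14 has no preimage. So T is not surjective.
Because the two images are disjoint, no x < −4 has T(x) = T(−4), so we compute T⁻¹(7): 7 lies in (−∞, 9], so solve −9x − 27 = 7: x = (7 + 27)/(−9) = −34/9.

-34/9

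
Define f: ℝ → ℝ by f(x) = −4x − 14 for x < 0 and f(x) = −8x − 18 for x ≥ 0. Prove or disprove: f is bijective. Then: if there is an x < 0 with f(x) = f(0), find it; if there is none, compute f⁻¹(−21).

3/8

Both pieces are strictly decreasing (slopes −4 and −8), so each is injective on its own interval.
The left piece maps (−∞, 0) onto (−14, ∞); the right piece maps [0, ∞) onto (−∞, −18].
The images leave a gap (−14 has no preimage), so f is not surjective, hence not bijective.
Because the two images are disjoint, no x < 0 has f(x) = f(0), so we compute f⁻¹(−21): −21 lies in (−∞, −18], so solve −8x − 18 = −21: x = (−21 + 18)/(−8) = 3/8.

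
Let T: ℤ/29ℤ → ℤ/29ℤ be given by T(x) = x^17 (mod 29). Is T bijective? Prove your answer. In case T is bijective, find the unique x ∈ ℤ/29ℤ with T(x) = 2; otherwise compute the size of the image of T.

3

Since 29 is prime, the nonzero elements of ℤ/29ℤ form a cyclic group of order 28.
As gcd(17, 28) = 1, raising to the 17th power is a bijection on this group: if u^17 ≡ v^17 then (uv^{−1})^17 = 1, and the only element of order dividing gcd(17, 28) = 1 is 1, so u = v.
With T(0) = 0 this makes T injective on all of ℤ/29ℤ, hence bijective (finite equal-size domain and codomain). In particular T is bijective.
Since T is bijective, we find the preimage of 2. The inverse of x ↦ x^17 on (ℤ/29ℤ)^× is x ↦ x^5, because 17·5 = 85 = 3·28 + 1 ≡ 1 (mod 28) and x^{28} = 1 for x ≠ 0 (Fermat). So T⁻¹(2) = 2^5 mod 29.
Repeated squaring mod 29: 2^1 ≡ 2, 2^2 ≡ 2² = 4, 2^4 ≡ 4² = 16. Since 5 = 4 + 1, 2^5 ≡ 16·2: 16·2 = 32 ≡ 3. So 2^5 ≡ 3 (mod 29).
Hence T⁻¹(2) = 3.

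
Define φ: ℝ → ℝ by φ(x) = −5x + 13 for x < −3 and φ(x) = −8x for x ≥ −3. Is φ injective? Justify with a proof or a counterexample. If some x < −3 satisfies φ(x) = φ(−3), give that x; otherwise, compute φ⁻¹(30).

Both pieces are strictly decreasing (slopes −5 and −8), so each is injective on its own interval.
The left piece maps (−∞, −3) onto (28, ∞); the right piece maps [−3, ∞) onto (−∞, 24].
These images are disjoint, so no value is attained by both pieces. Therefore φ is injective.
Because the two images are disjoint, no x < −3 has φ(x) = φ(−3), so we compute φ⁻¹(30): 30 lies in (28, ∞), so solve −5x + 13 = 30: x = (30 − 13)/(−5) = −17/5.

-17/5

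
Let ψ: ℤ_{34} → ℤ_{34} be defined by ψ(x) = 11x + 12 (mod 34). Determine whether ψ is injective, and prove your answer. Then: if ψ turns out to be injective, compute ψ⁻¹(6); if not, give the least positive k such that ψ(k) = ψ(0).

18

Suppose ψ(a) = ψ(b) in ℤ_{34}. Then 11a + 12 ≡ 11b + 12 (mod 34), therefore 11(a − b) ≡ 0 (mod 34).
Since gcd(11, 34) = 1, 11 is invertible modulo 34, hence a − b ≡ 0 (mod 34), i.e. a = b.
Therefore ψ is injective.
We now compute 11⁻¹ mod 34 explicitly. Euclid's algorithm: 34 = 3·11 + 1; back-substituting gives 1 = 31·11 − 10·34, so 11⁻¹ ≡ 31 (mod 34).
Since ψ is injective, we find ψ⁻¹(6): we need 11x ≡ 6 − 12 ≡ 28 (mod 34). Using 11⁻¹ = 31: x ≡ 31·28 = 868 = 25·34 + 18, so x = 18.
Check: ψ(18) = 11·18 + 12 = 210 = 6·34 + 6 ≡ 6 (mod 34).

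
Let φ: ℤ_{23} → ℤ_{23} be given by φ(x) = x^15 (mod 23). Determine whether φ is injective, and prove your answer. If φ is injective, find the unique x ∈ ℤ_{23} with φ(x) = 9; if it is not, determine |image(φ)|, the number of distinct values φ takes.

Since 23 is prime, the nonzero elements of ℤ_{23} form a cyclic group of order 22.
As gcd(15, 22) = 1, raising to the 15th power is a bijection on this group: if x_1^15 ≡ x_2^15 then (x_1x_2^{−1})^15 = 1, and the only element of order dividing gcd(15, 22) = 1 is 1, so x_1 = x_2.
With φ(0) = 0 this makes φ injective on all of ℤ_{23}, hence bijective (finite equal-size domain and codomain). In particular φ is injective.
Since φ is injective, we find the preimage of 9. The inverse of x ↦ x^15 on (ℤ_{23})^× is x ↦ x^3, because 15·3 = 45 = 2·22 + 1 ≡ 1 (mod 22) and x^{22} = 1 for x ≠ 0 (Fermat). So φ⁻¹(9) = 9^3 mod 23.
Repeated squaring mod 23: 9^1 ≡ 9, 9^2 ≡ 9² = 81 ≡ 12. Since 3 = 2 + 1, 9^3 ≡ 12·9: 12·9 = 108 ≡ 16. So 9^3 ≡ 16 (mod 23).
Hence φ⁻¹(9) = 16.

16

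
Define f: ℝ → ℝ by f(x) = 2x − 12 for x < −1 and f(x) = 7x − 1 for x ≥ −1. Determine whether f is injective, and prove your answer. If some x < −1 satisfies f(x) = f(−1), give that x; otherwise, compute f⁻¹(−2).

Both pieces are strictly increasing (slopes 2 and 7), so each is injective on its own interval.
The left piece maps (−∞, −1) onto (−∞, −14); the right piece maps [−1, ∞) onto [−8, ∞).
These images are disjoint, so no value is attained by both pieces. So f is injective.
Because the two images are disjoint, no x < −1 has f(x) = f(−1), so we compute f⁻¹(−2): −2 lies in [−8, ∞), so solve 7x − 1 = −2: x = (−2 + 1)/7 = −1/7.

-1/7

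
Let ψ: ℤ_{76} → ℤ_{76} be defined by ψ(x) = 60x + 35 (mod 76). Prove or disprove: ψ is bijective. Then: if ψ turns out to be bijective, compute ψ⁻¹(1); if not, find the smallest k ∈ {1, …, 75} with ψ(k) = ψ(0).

19

We have gcd(60, 76) = 4 > 1. Taking x_1 = 0 and x_2 = 19: ψ(0) = 35 and ψ(19) = 60·19 + 35 = 1175 ≡ 35 (mod 76).
So ψ(0) = ψ(19) while 0 ≠ 19, hence ψ is not injective, hence not bijective.
Since ψ is not bijective, we find the least positive k with ψ(k) = ψ(0): this means 60k ≡ 0 (mod 76), i.e. 76 ∣ 60k. Since gcd(60, 76) = 4, dividing through by 4 this holds exactly when 19 ∣ 15k, and as gcd(15, 19) = 1, exactly when 19 ∣ k.
The smallest positive such k is 19.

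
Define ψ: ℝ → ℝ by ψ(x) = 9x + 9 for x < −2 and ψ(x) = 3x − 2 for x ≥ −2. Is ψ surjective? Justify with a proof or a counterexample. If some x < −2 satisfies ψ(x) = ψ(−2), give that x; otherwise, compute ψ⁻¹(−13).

Both pieces are strictly increasing (slopes 9 and 3), so each is injective on its own interval.
The left piece maps (−∞, −2) onto (−∞, −9); the right piece maps [−2, ∞) onto [−8, ∞).
The union (−∞, −9) ∪ [−8, ∞) omits the interval between −9 and −8; in particular −9 has no preimage. So ψ is not surjective.
Because the two images are disjoint, no x < −2 has ψ(x) = ψ(−2), so we compute ψ⁻¹(−13): −13 lies in (−∞, −9), so solve 9x + 9 = −13: x = (−13 − 9)/9 = −22/9.

-22/9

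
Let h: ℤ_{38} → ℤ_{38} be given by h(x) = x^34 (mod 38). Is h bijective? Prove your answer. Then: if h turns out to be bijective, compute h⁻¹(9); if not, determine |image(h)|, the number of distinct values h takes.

20

h(18): Repeated squaring mod 38: 18^1 ≡ 18, 18^2 ≡ 18² = 324 ≡ 20, 18^4 ≡ 20² = 400 ≡ 20, 18^8 ≡ 20² = 400 ≡ 20, 18^16 ≡ 20² = 400 ≡ 20, 18^32 ≡ 20² = 400 ≡ 20. Since 34 = 32 + 2, 18^34 ≡ 20·20: 20·20 = 400 ≡ 20. So 18^34 ≡ 20 (mod 38).
h(20): Repeated squaring mod 38: 20^1 ≡ 20, 20^2 ≡ 20² = 400 ≡ 20, 20^4 ≡ 20² = 400 ≡ 20, 20^8 ≡ 20² = 400 ≡ 20, 20^16 ≡ 20² = 400 ≡ 20, 20^32 ≡ 20² = 400 ≡ 20. Since 34 = 32 + 2, 20^34 ≡ 20·20: 20·20 = 400 ≡ 20. So 20^34 ≡ 20 (mod 38).
So h(18) = h(20) = 20 while 18 ≠ 20, thus h is not injective, hence not bijective.
Since h is not bijective, we determine |image(h)|. Computing x^34 mod 38 for each x (by repeated squaring, reducing mod 38 at every step), the values h(0), h(1), …, h(37) are: 0, 1, 24, 17, 6, 35, 28, 7, 30, 23, 4, 11, 26, 9, 16, 25, 36, 5, 20, 19, 20, 5, 36, 25, 16, 9, 26, 11, 4, 23, 30, 7, 28, 35, 6, 17, 24, 1.
The distinct values are {0, 1, 4, 5, 6, 7, 9, 11, 16, 17, 19, 20, 23, 24, 25, 26, 28, 30, 35, 36}; there are 20 of them.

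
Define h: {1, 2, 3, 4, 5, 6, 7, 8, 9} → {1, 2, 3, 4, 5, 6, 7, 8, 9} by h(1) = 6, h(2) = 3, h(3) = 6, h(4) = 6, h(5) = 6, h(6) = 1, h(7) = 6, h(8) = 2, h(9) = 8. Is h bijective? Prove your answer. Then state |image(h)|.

h(1) = 6 = h(3) with 1 ≠ 3, so h is not injective, hence not bijective.
The image of h is {1, 2, 3, 6, 8}, which has 5 elements.

5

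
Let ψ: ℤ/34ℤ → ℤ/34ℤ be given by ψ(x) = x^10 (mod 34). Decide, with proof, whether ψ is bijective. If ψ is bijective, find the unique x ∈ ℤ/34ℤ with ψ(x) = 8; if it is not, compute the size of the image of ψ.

ψ(16): Repeated squaring mod 34: 16^1 ≡ 16, 16^2 ≡ 16² = 256 ≡ 18, 16^4 ≡ 18² = 324 ≡ 18, 16^8 ≡ 18² = 324 ≡ 18. Since 10 = 8 + 2, 16^10 ≡ 18·18: 18·18 = 324 ≡ 18. So 16^10 ≡ 18 (mod 34).
ψ(18): Repeated squaring mod 34: 18^1 ≡ 18, 18^2 ≡ 18² = 324 ≡ 18, 18^4 ≡ 18² = 324 ≡ 18, 18^8 ≡ 18² = 324 ≡ 18. Since 10 = 8 + 2, 18^10 ≡ 18·18: 18·18 = 324 ≡ 18. So 18^10 ≡ 18 (mod 34).
So ψ(16) = ψ(18) = 18 while 16 ≠ 18, therefore ψ is not injective, hence not bijective.
Since ψ is not bijective, we determine |image(ψ)|. Computing x^10 mod 34 for each x (by repeated squaring, reducing mod 34 at every step), the values ψ(0), ψ(1), …, ψ(33) are: 0, 1, 4, 25, 16, 9, 32, 19, 30, 13, 2, 15, 26, 33, 8, 21, 18, 17, 18, 21, 8, 33, 26, 15, 2, 13, 30, 19, 32, 9, 16, 25, 4, 1.
The distinct values are {0, 1, 2, 4, 8, 9, 13, 15, 16, 17, 18, 19, 21, 25, 26, 30, 32, 33}; there are 18 of them.

18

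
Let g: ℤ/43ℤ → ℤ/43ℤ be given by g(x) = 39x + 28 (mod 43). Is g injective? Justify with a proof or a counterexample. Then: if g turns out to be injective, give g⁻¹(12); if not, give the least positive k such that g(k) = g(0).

4

Recall that injectivity means: for all s, t in the domain, g(s) = g(t) implies s = t.
Suppose g(s) = g(t) in ℤ/43ℤ. Then 39s + 28 ≡ 39t + 28 (mod 43), so 39(s − t) ≡ 0 (mod 43).
Since gcd(39, 43) = 1, 39 is invertible modulo 43, hence s − t ≡ 0 (mod 43), i.e. s = t.
Thus g is injective.
We now compute 39⁻¹ mod 43 explicitly. Euclid's algorithm: 43 = 1·39 + 4, 39 = 9·4 + 3, 4 = 1·3 + 1; back-substituting gives 1 = 32·39 − 29·43, so 39⁻¹ ≡ 32 (mod 43).
Since g is injective, we compute g⁻¹(12): solve 39x + 28 ≡ 12 (mod 43), i.e. 39x ≡ 27 (mod 43).
Multiplying by 39⁻¹ = 32 gives x ≡ 32·27 = 864 = 20·43 + 4 ≡ 4 (mod 43).
Check: g(4) = 39·4 + 28 = 184 = 4·43 + 12 ≡ 12 (mod 43).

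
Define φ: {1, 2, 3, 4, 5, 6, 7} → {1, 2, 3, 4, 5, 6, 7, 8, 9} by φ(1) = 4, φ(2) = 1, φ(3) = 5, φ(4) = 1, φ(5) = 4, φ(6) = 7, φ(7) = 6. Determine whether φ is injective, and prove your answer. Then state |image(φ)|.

5

φ(2) = 1 = φ(4) with 2 ≠ 4, so φ is not injective.
The image of φ is {1, 4, 5, 6, 7}, which has 5 elements.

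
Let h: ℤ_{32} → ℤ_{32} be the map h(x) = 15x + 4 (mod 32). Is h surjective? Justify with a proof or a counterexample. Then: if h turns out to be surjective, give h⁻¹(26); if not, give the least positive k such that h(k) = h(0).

10

Since gcd(15, 32) = 1, 15 is invertible modulo 32. Euclid's algorithm: 32 = 2·15 + 2, 15 = 7·2 + 1; back-substituting gives 1 = 15·15 − 7·32, so 15⁻¹ ≡ 15 (mod 32).
Then y ↦ 15(y − 4) is a two-sided inverse to h, so every y ∈ ℤ_{32} has a preimage.
Therefore h is surjective.
Since h is surjective, we compute h⁻¹(26): solve 15x + 4 ≡ 26 (mod 32), i.e. 15x ≡ 22 (mod 32).
Multiplying by 15⁻¹ = 15 gives x ≡ 15·22 = 330 = 10·32 + 10 ≡ 10 (mod 32).
Check: h(10) = 15·10 + 4 = 154 = 4·32 + 26 ≡ 26 (mod 32).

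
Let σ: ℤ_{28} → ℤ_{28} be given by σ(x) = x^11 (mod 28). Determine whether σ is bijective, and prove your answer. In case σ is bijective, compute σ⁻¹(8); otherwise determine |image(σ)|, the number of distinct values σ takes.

21

σ(0) = 0^11 = 0.
σ(14): Repeated squaring mod 28: 14^1 ≡ 14, 14^2 ≡ 14² = 196 ≡ 0, 14^4 ≡ 0² = 0, 14^8 ≡ 0² = 0. Since 11 = 8 + 2 + 1, 14^11 ≡ 0·0·14: 0·0 = 0, then 0·14 = 0. So 14^11 ≡ 0 (mod 28).
So σ(0) = σ(14) = 0 while 0 ≠ 14, so σ is not injective, hence not bijective.
Since σ is not bijective, we determine |image(σ)|. Computing x^11 mod 28 for each x (by repeated squaring, reducing mod 28 at every step), the values σ(0), σ(1), …, σ(27) are: 0, 1, 4, 19, 16, 17, 20, 7, 8, 25, 12, 23, 24, 13, 0, 15, 4, 5, 16, 3, 20, 21, 8, 11, 12, 9, 24, 27.
The distinct values are {0, 1, 3, 4, 5, 7, 8, 9, 11, 12, 13, 15, 16, 17, 19, 20, 21, 23, 24, 25, 27}; there are 21 of them.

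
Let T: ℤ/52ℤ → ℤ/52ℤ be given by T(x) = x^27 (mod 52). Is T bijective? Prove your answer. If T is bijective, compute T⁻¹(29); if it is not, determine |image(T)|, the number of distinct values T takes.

T(2): Repeated squaring mod 52: 2^1 ≡ 2, 2^2 ≡ 2² = 4, 2^4 ≡ 4² = 16, 2^8 ≡ 16² = 256 ≡ 48, 2^16 ≡ 48² = 2304 ≡ 16. Since 27 = 16 + 8 + 2 + 1, 2^27 ≡ 16·48·4·2: 16·48 = 768 ≡ 40, then 40·4 = 160 ≡ 4, then 4·2 = 8. So 2^27 ≡ 8 (mod 52).
T(6): Repeated squaring mod 52: 6^1 ≡ 6, 6^2 ≡ 6² = 36, 6^4 ≡ 36² = 1296 ≡ 48, 6^8 ≡ 48² = 2304 ≡ 16, 6^16 ≡ 16² = 256 ≡ 48. Since 27 = 16 + 8 + 2 + 1, 6^27 ≡ 48·16·36·6: 48·16 = 768 ≡ 40, then 40·36 = 1440 ≡ 36, then 36·6 = 216 ≡ 8. So 6^27 ≡ 8 (mod 52).
So T(2) = T(6) = 8 while 2 ≠ 6, thus T is not injective, hence not bijective.
Since T is not bijective, we determine |image(T)|. Computing x^27 mod 52 for each x (by repeated squaring, reducing mod 52 at every step), the values T(0), T(1), …, T(51) are: 0, 1, 8, 27, 12, 21, 8, 31, 44, 1, 12, 31, 12, 13, 40, 47, 40, 25, 8, 47, 44, 5, 40, 51, 44, 25, 0, 27, 8, 1, 12, 47, 8, 5, 44, 27, 12, 5, 12, 39, 40, 21, 40, 51, 8, 21, 44, 31, 40, 25, 44, 51.
The distinct values are {0, 1, 5, 8, 12, 13, 21, 25, 27, 31, 39, 40, 44, 47, 51}; there are 15 of them.

15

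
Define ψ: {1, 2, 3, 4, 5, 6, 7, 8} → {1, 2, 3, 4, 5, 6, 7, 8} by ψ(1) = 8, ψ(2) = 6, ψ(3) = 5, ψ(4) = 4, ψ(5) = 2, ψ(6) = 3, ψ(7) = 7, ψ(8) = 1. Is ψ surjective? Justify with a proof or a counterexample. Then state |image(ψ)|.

Every element of the codomain has a preimage: 1 = ψ(8), 2 = ψ(5), 3 = ψ(6), 4 = ψ(4), 5 = ψ(3), 6 = ψ(2), 7 = ψ(7), 8 = ψ(1).
So ψ is surjective.
The image of ψ is {1, 2, 3, 4, 5, 6, 7, 8}, which has 8 elements.

8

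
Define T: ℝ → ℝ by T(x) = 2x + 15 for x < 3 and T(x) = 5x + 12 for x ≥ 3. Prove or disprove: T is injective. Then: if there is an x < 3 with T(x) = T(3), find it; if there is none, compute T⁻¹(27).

Both pieces are strictly increasing (slopes 2 and 5), so each is injective on its own interval.
The left piece maps (−∞, 3) onto (−∞, 21); the right piece maps [3, ∞) onto [27, ∞).
These images are disjoint, so no value is attained by both pieces. Therefore T is injective.
Because the two images are disjoint, no x < 3 has T(x) = T(3), so we compute T⁻¹(27): 27 lies in [27, ∞), so solve 5x + 12 = 27: x = (27 − 12)/5 = 3.

3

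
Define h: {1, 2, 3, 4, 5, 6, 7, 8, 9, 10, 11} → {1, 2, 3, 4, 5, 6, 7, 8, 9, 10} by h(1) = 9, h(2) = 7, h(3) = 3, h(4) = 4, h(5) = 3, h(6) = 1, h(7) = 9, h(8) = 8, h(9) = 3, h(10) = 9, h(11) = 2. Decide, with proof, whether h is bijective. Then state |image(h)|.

7

h(3) = 3 = h(5) with 3 ≠ 5, so h is not injective, hence not bijective.
The image of h is {1, 2, 3, 4, 7, 8, 9}, which has 7 elements.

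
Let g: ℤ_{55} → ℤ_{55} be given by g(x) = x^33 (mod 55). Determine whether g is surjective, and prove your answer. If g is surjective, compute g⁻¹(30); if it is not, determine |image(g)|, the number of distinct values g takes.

Computing x^33 mod 55 for each x (by repeated squaring, reducing mod 55 at every step), the values g(0), g(1), …, g(54) are: 0, 1, 52, 38, 9, 15, 51, 2, 28, 14, 10, 11, 12, 8, 49, 20, 26, 7, 13, 39, 25, 21, 22, 23, 19, 5, 31, 37, 18, 24, 50, 36, 32, 33, 34, 30, 16, 42, 48, 29, 35, 6, 47, 43, 44, 45, 41, 27, 53, 4, 40, 46, 17, 3, 54.
Every element of ℤ_{55} appears exactly once in this list, so g is a bijection, and in particular surjective.
Since g is surjective, we read off the preimage of 30 from the same table: g(35) = 30, so g⁻¹(30) = 35.

35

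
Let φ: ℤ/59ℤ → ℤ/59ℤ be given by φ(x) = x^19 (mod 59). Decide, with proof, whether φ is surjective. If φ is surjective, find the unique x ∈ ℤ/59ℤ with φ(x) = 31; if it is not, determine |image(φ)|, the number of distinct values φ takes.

44

Since 59 is prime, the nonzero elements of ℤ/59ℤ form a cyclic group of order 58.
As gcd(19, 58) = 1, raising to the 19th power is a bijection on this group: if a^19 ≡ b^19 then (ab^{−1})^19 = 1, and the only element of order dividing gcd(19, 58) = 1 is 1, so a = b.
With φ(0) = 0 this makes φ injective on all of ℤ/59ℤ, hence bijective (finite equal-size domain and codomain). In particular φ is surjective.
Since φ is surjective, we find the preimage of 31. The inverse of x ↦ x^19 on (ℤ/59ℤ)^× is x ↦ x^55, because 19·55 = 1045 = 18·58 + 1 ≡ 1 (mod 58) and x^{58} = 1 for x ≠ 0 (Fermat). So φ⁻¹(31) = 31^55 mod 59.
Repeated squaring mod 59: 31^1 ≡ 31, 31^2 ≡ 31² = 961 ≡ 17, 31^4 ≡ 17² = 289 ≡ 53, 31^8 ≡ 53² = 2809 ≡ 36, 31^16 ≡ 36² = 1296 ≡ 57, 31^32 ≡ 57² = 3249 ≡ 4. Since 55 = 32 + 16 + 4 + 2 + 1, 31^55 ≡ 4·57·53·17·31: 4·57 = 228 ≡ 51, then 51·53 = 2703 ≡ 48, then 48·17 = 816 ≡ 49, then 49·31 = 1519 ≡ 44. So 31^55 ≡ 44 (mod 59).
Hence φ⁻¹(31) = 44.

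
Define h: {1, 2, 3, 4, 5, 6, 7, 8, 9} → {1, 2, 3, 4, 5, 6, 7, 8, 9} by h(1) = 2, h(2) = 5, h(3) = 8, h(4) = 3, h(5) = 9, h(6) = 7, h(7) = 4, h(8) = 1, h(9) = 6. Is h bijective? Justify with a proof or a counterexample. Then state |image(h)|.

9

The values 2, 5, 8, 3, 9, 7, 4, 1, 6 are a permutation of {1, 2, 3, 4, 5, 6, 7, 8, 9}: each element appears exactly once.
So h is injective and surjective, hence bijective.
The image of h is {1, 2, 3, 4, 5, 6, 7, 8, 9}, which has 9 elements.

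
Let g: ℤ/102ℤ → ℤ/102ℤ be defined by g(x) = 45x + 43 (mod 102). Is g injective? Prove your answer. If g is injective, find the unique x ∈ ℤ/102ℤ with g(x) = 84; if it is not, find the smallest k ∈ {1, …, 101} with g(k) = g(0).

We have gcd(45, 102) = 3 > 1. Taking a = 0 and b = 34: g(0) = 43 and g(34) = 45·34 + 43 = 1573 ≡ 43 (mod 102).
So g(0) = g(34) while 0 ≠ 34, therefore g is not injective.
Since g is not injective, we find the least positive k with g(k) = g(0): this means 45k ≡ 0 (mod 102), i.e. 102 ∣ 45k. Since gcd(45, 102) = 3, dividing through by 3 this holds exactly when 34 ∣ 15k, and as gcd(15, 34) = 1, exactly when 34 ∣ k.
The smallest positive such k is 34.

34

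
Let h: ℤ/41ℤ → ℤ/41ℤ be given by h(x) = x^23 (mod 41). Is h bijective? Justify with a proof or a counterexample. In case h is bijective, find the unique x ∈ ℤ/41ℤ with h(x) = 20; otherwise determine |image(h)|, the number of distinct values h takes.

Since 41 is prime, the nonzero elements of ℤ/41ℤ form a cyclic group of order 40.
As gcd(23, 40) = 1, raising to the 23rd power is a bijection on this group: if u^23 ≡ v^23 then (uv^{−1})^23 = 1, and the only element of order dividing gcd(23, 40) = 1 is 1, so u = v.
With h(0) = 0 this makes h injective on all of ℤ/41ℤ, hence bijective (finite equal-size domain and codomain). In particular h is bijective.
Since h is bijective, we find the preimage of 20. The inverse of x ↦ x^23 on (ℤ/41ℤ)^× is x ↦ x^7, because 23·7 = 161 = 4·40 + 1 ≡ 1 (mod 40) and x^{40} = 1 for x ≠ 0 (Fermat). So h⁻¹(20) = 20^7 mod 41.
Repeated squaring mod 41: 20^1 ≡ 20, 20^2 ≡ 20² = 400 ≡ 31, 20^4 ≡ 31² = 961 ≡ 18. Since 7 = 4 + 2 + 1, 20^7 ≡ 18·31·20: 18·31 = 558 ≡ 25, then 25·20 = 500 ≡ 8. So 20^7 ≡ 8 (mod 41).
Hence h⁻¹(20) = 8.

8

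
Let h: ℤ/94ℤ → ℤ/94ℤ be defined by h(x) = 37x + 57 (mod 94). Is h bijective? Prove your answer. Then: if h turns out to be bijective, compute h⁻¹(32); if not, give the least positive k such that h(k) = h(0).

73

Recall that injectivity means: for all x_1, x_2 in the domain, h(x_1) = h(x_2) implies x_1 = x_2.
Suppose h(x_1) = h(x_2) in ℤ/94ℤ. Then 37x_1 + 57 ≡ 37x_2 + 57 (mod 94), therefore 37(x_1 − x_2) ≡ 0 (mod 94).
Since gcd(37, 94) = 1, 37 is invertible modulo 94, thus x_1 − x_2 ≡ 0 (mod 94), i.e. x_1 = x_2.
We now compute 37⁻¹ mod 94 explicitly. Euclid's algorithm: 94 = 2·37 + 20, 37 = 1·20 + 17, 20 = 1·17 + 3, 17 = 5·3 + 2, 3 = 1·2 + 1; back-substituting gives 1 = 61·37 − 24·94, so 37⁻¹ ≡ 61 (mod 94).
Then y ↦ 61(y − 57) is a two-sided inverse to h, so every y ∈ ℤ/94ℤ has a preimage.
So h is bijective.
Since h is bijective, we find h⁻¹(32): we need 37x ≡ 32 − 57 ≡ 69 (mod 94). Using 37⁻¹ = 61: x ≡ 61·69 = 4209 = 44·94 + 73, so x = 73.
Check: h(73) = 37·73 + 57 = 2758 = 29·94 + 32 ≡ 32 (mod 94).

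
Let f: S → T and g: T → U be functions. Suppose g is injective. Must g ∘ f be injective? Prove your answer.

No. Take S = {1, 2}, T = U = {1, 2, 3, 4, 5, 6}, f(1) = f(2) = 1, and g = identity (injective).
Then (g ∘ f)(1) = (g ∘ f)(2) = 1 with 1 ≠ 2, so g ∘ f is not injective.

not injective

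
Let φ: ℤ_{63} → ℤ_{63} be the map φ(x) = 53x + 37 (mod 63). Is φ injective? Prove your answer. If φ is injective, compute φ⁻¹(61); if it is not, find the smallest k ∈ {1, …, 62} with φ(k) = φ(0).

By definition, injectivity means: for all u, v in the domain, φ(u) = φ(v) implies u = v.
Suppose φ(u) = φ(v) in ℤ_{63}. Then 53u + 37 ≡ 53v + 37 (mod 63), therefore 53(u − v) ≡ 0 (mod 63).
Since gcd(53, 63) = 1, 53 is invertible modulo 63, so u − v ≡ 0 (mod 63), i.e. u = v.
Hence φ is injective.
We now compute 53⁻¹ mod 63 explicitly. Euclid's algorithm: 63 = 1·53 + 10, 53 = 5·10 + 3, 10 = 3·3 + 1; back-substituting gives 1 = 44·53 − 37·63, so 53⁻¹ ≡ 44 (mod 63).
Since φ is injective, we find φ⁻¹(61): we need 53x ≡ 61 − 37 ≡ 24 (mod 63). Using 53⁻¹ = 44: x ≡ 44·24 = 1056 = 16·63 + 48, so x = 48.
Check: φ(48) = 53·48 + 37 = 2581 = 40·63 + 61 ≡ 61 (mod 63).

48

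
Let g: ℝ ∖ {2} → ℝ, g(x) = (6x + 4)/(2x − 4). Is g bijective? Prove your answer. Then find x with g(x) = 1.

If g(x) = 3, cross-multiplying gives 2(6x + 4) = 6(2x − 4), which simplifies to 8 = −24 — false.  So 3 has no preimage and g is not surjective.
Thus g is not bijective.
Solving g(x) = 1: cross-multiplying gives 6x + 4 = 1(2x − 4), which rearranges to 4x = −8, so x = −2.

-2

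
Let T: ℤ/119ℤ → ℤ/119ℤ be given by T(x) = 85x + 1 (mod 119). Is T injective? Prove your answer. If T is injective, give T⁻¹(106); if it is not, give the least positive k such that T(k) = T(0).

7

Recall: T is injective when T(a) = T(b) forces a = b.
We have gcd(85, 119) = 17 > 1. Taking a = 0 and b = 7: T(0) = 1 and T(7) = 85·7 + 1 = 596 ≡ 1 (mod 119).
So T(0) = T(7) while 0 ≠ 7, thus T is not injective.
Since T is not injective, we find the least positive k with T(k) = T(0): this means 85k ≡ 0 (mod 119), i.e. 119 ∣ 85k. Since gcd(85, 119) = 17, dividing through by 17 this holds exactly when 7 ∣ 5k, and as gcd(5, 7) = 1, exactly when 7 ∣ k.
The smallest positive such k is 7.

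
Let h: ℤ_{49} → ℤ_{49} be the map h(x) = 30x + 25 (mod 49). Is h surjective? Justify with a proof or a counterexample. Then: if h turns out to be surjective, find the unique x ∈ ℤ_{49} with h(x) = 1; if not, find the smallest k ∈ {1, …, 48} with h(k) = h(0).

9

Since gcd(30, 49) = 1, 30 is invertible modulo 49. Euclid's algorithm: 49 = 1·30 + 19, 30 = 1·19 + 11, 19 = 1·11 + 8, 11 = 1·8 + 3, 8 = 2·3 + 2, 3 = 1·2 + 1; back-substituting gives 1 = 18·30 − 11·49, so 30⁻¹ ≡ 18 (mod 49).
For any y ∈ ℤ_{49}, x = 18(y − 25) mod 49 satisfies h(x) = 30·18(y − 25) + 25 ≡ y (since 30·18 ≡ 1 mod 49). So every y has a preimage.
Hence h is surjective.
Since h is surjective, we compute h⁻¹(1): solve 30x + 25 ≡ 1 (mod 49), i.e. 30x ≡ 25 (mod 49).
Multiplying by 30⁻¹ = 18 gives x ≡ 18·25 = 450 = 9·49 + 9 ≡ 9 (mod 49).
Check: h(9) = 30·9 + 25 = 295 = 6·49 + 1 ≡ 1 (mod 49).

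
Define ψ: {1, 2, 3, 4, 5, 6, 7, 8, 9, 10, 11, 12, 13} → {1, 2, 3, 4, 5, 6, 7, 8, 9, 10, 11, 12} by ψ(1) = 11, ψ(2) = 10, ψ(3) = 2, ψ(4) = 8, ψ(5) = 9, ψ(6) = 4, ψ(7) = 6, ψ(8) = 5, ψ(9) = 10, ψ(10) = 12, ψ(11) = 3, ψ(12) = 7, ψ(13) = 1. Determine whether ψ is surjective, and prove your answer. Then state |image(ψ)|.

12

Every element of the codomain has a preimage: 1 = ψ(13), 2 = ψ(3), 3 = ψ(11), 4 = ψ(6), 5 = ψ(8), 6 = ψ(7), 7 = ψ(12), 8 = ψ(4), 9 = ψ(5), 10 = ψ(2), 11 = ψ(1), 12 = ψ(10).
Hence ψ is surjective.
The image of ψ is {1, 2, 3, 4, 5, 6, 7, 8, 9, 10, 11, 12}, which has 12 elements.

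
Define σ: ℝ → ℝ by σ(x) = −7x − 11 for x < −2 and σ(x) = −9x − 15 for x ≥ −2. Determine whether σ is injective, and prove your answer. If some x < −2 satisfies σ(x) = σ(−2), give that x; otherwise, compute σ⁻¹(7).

-18/7

Both pieces are strictly decreasing (slopes −7 and −9), so each is injective on its own interval.
The left piece maps (−∞, −2) onto (3, ∞); the right piece maps [−2, ∞) onto (−∞, 3].
These images are disjoint, so no value is attained by both pieces. So σ is injective.
Because the two images are disjoint, no x < −2 has σ(x) = σ(−2), so we compute σ⁻¹(7): 7 lies in (3, ∞), so solve −7x − 11 = 7: x = (7 + 11)/(−7) = −18/7.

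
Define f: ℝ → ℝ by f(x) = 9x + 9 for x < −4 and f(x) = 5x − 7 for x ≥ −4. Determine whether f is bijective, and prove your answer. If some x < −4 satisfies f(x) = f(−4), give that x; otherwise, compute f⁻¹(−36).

Both pieces are strictly increasing (slopes 9 and 5), so each is injective on its own interval.
The left piece maps (−∞, −4) onto (−∞, −27); the right piece maps [−4, ∞) onto [−27, ∞).
Since −27 = −27, the images partition ℝ: f is injective and surjective, hence bijective.
Because the two images are disjoint, no x < −4 has f(x) = f(−4), so we compute f⁻¹(−36): −36 lies in (−∞, −27), so solve 9x + 9 = −36: x = (−36 − 9)/9 = −5.

-5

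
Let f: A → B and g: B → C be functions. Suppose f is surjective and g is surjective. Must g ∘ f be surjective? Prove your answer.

surjective

Let c ∈ C. Since g is surjective, there is b ∈ B with g(b) = c. Since f is surjective, there is a ∈ A with f(a) = b.
Then (g ∘ f)(a) = g(b) = c. So g ∘ f is surjective.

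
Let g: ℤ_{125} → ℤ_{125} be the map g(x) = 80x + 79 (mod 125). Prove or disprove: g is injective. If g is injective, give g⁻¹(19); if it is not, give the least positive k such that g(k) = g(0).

25

We have gcd(80, 125) = 5 > 1. Taking s = 0 and t = 25: g(0) = 79 and g(25) = 80·25 + 79 = 2079 ≡ 79 (mod 125).
So g(0) = g(25) while 0 ≠ 25, therefore g is not injective.
Since g is not injective, we find the least positive k with g(k) = g(0): this means 80k ≡ 0 (mod 125), i.e. 125 ∣ 80k. Since gcd(80, 125) = 5, dividing through by 5 this holds exactly when 25 ∣ 16k, and as gcd(16, 25) = 1, exactly when 25 ∣ k.
The smallest positive such k is 25.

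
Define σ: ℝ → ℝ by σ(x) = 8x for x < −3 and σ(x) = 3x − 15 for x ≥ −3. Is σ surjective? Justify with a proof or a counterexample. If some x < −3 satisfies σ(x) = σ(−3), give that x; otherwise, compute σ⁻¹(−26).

Both pieces are strictly increasing (slopes 8 and 3), so each is injective on its own interval.
The left piece maps (−∞, −3) onto (−∞, −24); the right piece maps [−3, ∞) onto [−24, ∞).
These images together cover ℝ, so σ is surjective.
Because the two images are disjoint, no x < −3 has σ(x) = σ(−3), so we compute σ⁻¹(−26): −26 lies in (−∞, −24), so solve 8x = −26: x = (−26 − 0)/8 = −13/4.

-13/4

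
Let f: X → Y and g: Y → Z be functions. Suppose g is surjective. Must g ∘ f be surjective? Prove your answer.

No. Take X = {0}, Y = Z = {0, 1, 2, 3}, f(0) = 0, and g = identity (surjective).
Then (g ∘ f)(0) = 0, and 3 ∈ Z has no preimage under g ∘ f, so g ∘ f is not surjective.

not surjective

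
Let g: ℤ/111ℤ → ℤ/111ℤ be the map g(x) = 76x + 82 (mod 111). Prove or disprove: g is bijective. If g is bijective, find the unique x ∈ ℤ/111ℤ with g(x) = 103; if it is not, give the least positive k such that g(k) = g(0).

66

Recall: injectivity means: for all a, b in the domain, g(a) = g(b) implies a = b.
Suppose g(a) = g(b) in ℤ/111ℤ. Then 76a + 82 ≡ 76b + 82 (mod 111), therefore 76(a − b) ≡ 0 (mod 111).
Since gcd(76, 111) = 1, 76 is invertible modulo 111, hence a − b ≡ 0 (mod 111), i.e. a = b.
We now compute 76⁻¹ mod 111 explicitly. Euclid's algorithm: 111 = 1·76 + 35, 76 = 2·35 + 6, 35 = 5·6 + 5, 6 = 1·5 + 1; back-substituting gives 1 = 19·76 − 13·111, so 76⁻¹ ≡ 19 (mod 111).
Then y ↦ 19(y − 82) is a two-sided inverse to g, so every y ∈ ℤ/111ℤ has a preimage.
So g is bijective.
Since g is bijective, we find g⁻¹(103): we need 76x ≡ 103 − 82 ≡ 21 (mod 111). Using 76⁻¹ = 19: x ≡ 19·21 = 399 = 3·111 + 66, so x = 66.
Check: g(66) = 76·66 + 82 = 5098 = 45·111 + 103 ≡ 103 (mod 111).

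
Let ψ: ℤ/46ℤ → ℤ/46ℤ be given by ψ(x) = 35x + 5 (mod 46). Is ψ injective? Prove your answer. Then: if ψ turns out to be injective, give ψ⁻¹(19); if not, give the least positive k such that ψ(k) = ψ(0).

28

If ψ(a) = ψ(b), then 35a ≡ 35b (mod 46). Because gcd(35, 46) = 1, we may cancel 35 to get a ≡ b (mod 46).
Therefore ψ is injective.
We now compute 35⁻¹ mod 46 explicitly. Euclid's algorithm: 46 = 1·35 + 11, 35 = 3·11 + 2, 11 = 5·2 + 1; back-substituting gives 1 = 25·35 − 19·46, so 35⁻¹ ≡ 25 (mod 46).
Since ψ is injective, we find ψ⁻¹(19): we need 35x ≡ 19 − 5 ≡ 14 (mod 46). Using 35⁻¹ = 25: x ≡ 25·14 = 350 = 7·46 + 28, so x = 28.
Check: ψ(28) = 35·28 + 5 = 985 = 21·46 + 19 ≡ 19 (mod 46).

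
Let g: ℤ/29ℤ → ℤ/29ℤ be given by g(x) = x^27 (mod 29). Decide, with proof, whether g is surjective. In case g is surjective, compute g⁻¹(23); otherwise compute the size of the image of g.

24

Since 29 is prime, the nonzero elements of ℤ/29ℤ form a cyclic group of order 28.
As gcd(27, 28) = 1, raising to the 27th power is a bijection on this group: if u^27 ≡ v^27 then (uv^{−1})^27 = 1, and the only element of order dividing gcd(27, 28) = 1 is 1, so u = v.
With g(0) = 0 this makes g injective on all of ℤ/29ℤ, hence bijective (finite equal-size domain and codomain). In particular g is surjective.
Since g is surjective, we find the preimage of 23. The inverse of x ↦ x^27 on (ℤ/29ℤ)^× is x ↦ x^27, because 27·27 = 729 = 26·28 + 1 ≡ 1 (mod 28) and x^{28} = 1 for x ≠ 0 (Fermat). So g⁻¹(23) = 23^27 mod 29.
Repeated squaring mod 29: 23^1 ≡ 23, 23^2 ≡ 23² = 529 ≡ 7, 23^4 ≡ 7² = 49 ≡ 20, 23^8 ≡ 20² = 400 ≡ 23, 23^16 ≡ 23² = 529 ≡ 7. Since 27 = 16 + 8 + 2 + 1, 23^27 ≡ 7·23·7·23: 7·23 = 161 ≡ 16, then 16·7 = 112 ≡ 25, then 25·23 = 575 ≡ 24. So 23^27 ≡ 24 (mod 29).
Hence g⁻¹(23) = 24.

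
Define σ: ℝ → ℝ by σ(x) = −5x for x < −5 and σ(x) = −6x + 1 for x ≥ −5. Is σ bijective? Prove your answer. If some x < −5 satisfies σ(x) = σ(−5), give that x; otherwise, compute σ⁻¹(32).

Both pieces are strictly decreasing (slopes −5 and −6), so each is injective on its own interval.
The left piece maps (−∞, −5) onto (25, ∞); the right piece maps [−5, ∞) onto (−∞, 31].
These images overlap. In particular σ(−5) = 31 (right piece), and solving −5x = 31 on the left piece gives x = −31/5 < −5.
So σ(−31/5) = σ(−5) with −31/5 ≠ −5, and σ is not injective, hence not bijective. This x = −31/5 is the requested value below −5.

-31/5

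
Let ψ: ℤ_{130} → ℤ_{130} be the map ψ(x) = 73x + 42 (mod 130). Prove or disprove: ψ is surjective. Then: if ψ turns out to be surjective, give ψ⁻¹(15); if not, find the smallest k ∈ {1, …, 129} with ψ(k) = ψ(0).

Recall: ψ is surjective if every y in the codomain equals ψ(x) for some x in the domain.
Since gcd(73, 130) = 1, 73 is invertible modulo 130. Euclid's algorithm: 130 = 1·73 + 57, 73 = 1·57 + 16, 57 = 3·16 + 9, 16 = 1·9 + 7, 9 = 1·7 + 2, 7 = 3·2 + 1; back-substituting gives 1 = 57·73 − 32·130, so 73⁻¹ ≡ 57 (mod 130).
For any y ∈ ℤ_{130}, x = 57(y − 42) mod 130 satisfies ψ(x) = 73·57(y − 42) + 42 ≡ y (since 73·57 ≡ 1 mod 130). So every y has a preimage.
So ψ is surjective.
Since ψ is surjective, we compute ψ⁻¹(15): solve 73x + 42 ≡ 15 (mod 130), i.e. 73x ≡ 103 (mod 130).
Multiplying by 73⁻¹ = 57 gives x ≡ 57·103 = 5871 = 45·130 + 21 ≡ 21 (mod 130).
Check: ψ(21) = 73·21 + 42 = 1575 = 12·130 + 15 ≡ 15 (mod 130).

21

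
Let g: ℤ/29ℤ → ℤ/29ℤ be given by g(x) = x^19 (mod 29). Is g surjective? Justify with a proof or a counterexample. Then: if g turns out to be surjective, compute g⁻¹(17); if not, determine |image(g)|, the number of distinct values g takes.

Since 29 is prime, the nonzero elements of ℤ/29ℤ form a cyclic group of order 28.
As gcd(19, 28) = 1, raising to the 19th power is a bijection on this group: if x_1^19 ≡ x_2^19 then (x_1x_2^{−1})^19 = 1, and the only element of order dividing gcd(19, 28) = 1 is 1, so x_1 = x_2.
With g(0) = 0 this makes g injective on all of ℤ/29ℤ, hence bijective (finite equal-size domain and codomain). In particular g is surjective.
Since g is surjective, we find the preimage of 17. The inverse of x ↦ x^19 on (ℤ/29ℤ)^× is x ↦ x^3, because 19·3 = 57 = 2·28 + 1 ≡ 1 (mod 28) and x^{28} = 1 for x ≠ 0 (Fermat). So g⁻¹(17) = 17^3 mod 29.
Repeated squaring mod 29: 17^1 ≡ 17, 17^2 ≡ 17² = 289 ≡ 28. Since 3 = 2 + 1, 17^3 ≡ 28·17: 28·17 = 476 ≡ 12. So 17^3 ≡ 12 (mod 29).
Hence g⁻¹(17) = 12.

12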